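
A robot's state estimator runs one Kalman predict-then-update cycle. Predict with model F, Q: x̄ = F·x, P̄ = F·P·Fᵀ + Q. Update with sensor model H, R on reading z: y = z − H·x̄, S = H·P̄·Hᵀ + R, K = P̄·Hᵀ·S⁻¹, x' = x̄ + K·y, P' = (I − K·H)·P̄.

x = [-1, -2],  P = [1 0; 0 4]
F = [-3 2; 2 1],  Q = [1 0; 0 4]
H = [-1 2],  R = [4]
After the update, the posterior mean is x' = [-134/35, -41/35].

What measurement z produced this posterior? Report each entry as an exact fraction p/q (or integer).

x̄ = F·x = [-1, -4]
P̄ = F·P·Fᵀ + Q = [26 2; 2 12]
S = H·P̄·Hᵀ + R = [70]
K = P̄·Hᵀ·S⁻¹ = [-11/35; 11/35]
x' − x̄ = [-99/35, 99/35] = K·y
y = (KᵀK)⁻¹·Kᵀ·(x' − x̄) = [9]
z = y + H·x̄ = [9] + [-7] = [2]

z = [2]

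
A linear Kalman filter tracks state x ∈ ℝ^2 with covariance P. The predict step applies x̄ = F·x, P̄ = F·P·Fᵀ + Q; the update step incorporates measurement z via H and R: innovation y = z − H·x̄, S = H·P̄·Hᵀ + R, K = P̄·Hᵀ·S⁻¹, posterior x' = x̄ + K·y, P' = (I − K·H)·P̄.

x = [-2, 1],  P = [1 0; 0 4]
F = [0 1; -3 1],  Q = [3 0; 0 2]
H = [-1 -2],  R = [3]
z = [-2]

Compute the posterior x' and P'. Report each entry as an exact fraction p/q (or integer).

x' = [-109/86, 80/43]
P' = [377/86 -83/43; -83/43 67/43]

x̄ = F·x = [1, 7]
P̄ = F·P·Fᵀ + Q = [7 4; 4 15]
y = z − H·x̄ = [13]
S = H·P̄·Hᵀ + R = [86]
K = P̄·Hᵀ·S⁻¹ = [-15/86; -17/43]
x' = x̄ + K·y = [-109/86, 80/43]
P' = (I − K·H)·P̄ = [377/86 -83/43; -83/43 67/43]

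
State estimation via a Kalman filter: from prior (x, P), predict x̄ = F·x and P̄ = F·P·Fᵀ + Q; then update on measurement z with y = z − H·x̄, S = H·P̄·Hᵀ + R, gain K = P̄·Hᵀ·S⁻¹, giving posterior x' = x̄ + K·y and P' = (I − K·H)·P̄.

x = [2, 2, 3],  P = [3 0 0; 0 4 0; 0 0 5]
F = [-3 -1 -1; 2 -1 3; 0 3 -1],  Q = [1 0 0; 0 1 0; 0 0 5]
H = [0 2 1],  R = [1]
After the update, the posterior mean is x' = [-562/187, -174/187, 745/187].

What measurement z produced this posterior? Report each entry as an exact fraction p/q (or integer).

x̄ = F·x = [-11, 11, 3]
P̄ = F·P·Fᵀ + Q = [37 -29 -7; -29 62 -27; -7 -27 46]
S = H·P̄·Hᵀ + R = [187]
K = P̄·Hᵀ·S⁻¹ = [-65/187; 97/187; -8/187]
x' − x̄ = [1495/187, -2231/187, 184/187] = K·y
y = (KᵀK)⁻¹·Kᵀ·(x' − x̄) = [-23]
z = y + H·x̄ = [-23] + [25] = [2]

z = [2]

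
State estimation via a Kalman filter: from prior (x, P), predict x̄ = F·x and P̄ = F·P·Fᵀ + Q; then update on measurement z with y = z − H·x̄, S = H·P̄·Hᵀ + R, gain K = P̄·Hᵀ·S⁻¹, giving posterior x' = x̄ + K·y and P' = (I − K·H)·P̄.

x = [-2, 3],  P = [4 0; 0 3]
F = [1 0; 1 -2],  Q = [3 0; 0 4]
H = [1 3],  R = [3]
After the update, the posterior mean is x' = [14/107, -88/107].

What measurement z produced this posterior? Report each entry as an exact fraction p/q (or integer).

z = [-2]

x̄ = F·x = [-2, -8]
P̄ = F·P·Fᵀ + Q = [7 4; 4 20]
S = H·P̄·Hᵀ + R = [214]
K = P̄·Hᵀ·S⁻¹ = [19/214; 32/107]
x' − x̄ = [228/107, 768/107] = K·y
y = (KᵀK)⁻¹·Kᵀ·(x' − x̄) = [24]
z = y + H·x̄ = [24] + [-26] = [-2]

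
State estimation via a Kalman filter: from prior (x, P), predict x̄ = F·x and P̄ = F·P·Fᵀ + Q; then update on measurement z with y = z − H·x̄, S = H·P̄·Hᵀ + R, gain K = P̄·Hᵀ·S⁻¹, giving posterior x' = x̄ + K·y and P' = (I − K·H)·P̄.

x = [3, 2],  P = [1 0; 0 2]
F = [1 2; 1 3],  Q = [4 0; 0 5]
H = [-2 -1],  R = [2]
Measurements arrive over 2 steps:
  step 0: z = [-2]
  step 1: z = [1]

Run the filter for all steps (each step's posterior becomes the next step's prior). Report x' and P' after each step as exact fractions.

step 0: x̄ = F·x = [7, 9]
step 0: P̄ = F·P·Fᵀ + Q = [13 13; 13 24]
step 0: y = z − H·x̄ = [21]
step 0: S = H·P̄·Hᵀ + R = [130]
step 0: K = P̄·Hᵀ·S⁻¹ = [-3/10; -5/13]
step 0: x' = x̄ + K·y = [7/10, 12/13]
step 0: P' = (I − K·H)·P̄ = [13/10 -2; -2 62/13]
step 1: x̄ = F·x = [331/130, 451/130]
step 1: P̄ = F·P·Fᵀ + Q = [2129/130 2589/130; 2589/130 4839/130]
step 1: y = z − H·x̄ = [1243/130]
step 1: S = H·P̄·Hᵀ + R = [23971/130]
step 1: K = P̄·Hᵀ·S⁻¹ = [-6847/23971; -10017/23971]
step 1: x' = x̄ + K·y = [-4434/23971, -12617/23971]
step 1: P' = (I − K·H)·P̄ = [31945/23971 -50196/23971; -50196/23971 120426/23971]

step 0: x' = [7/10, 12/13], P' = [13/10 -2; -2 62/13]
step 1: x' = [-4434/23971, -12617/23971], P' = [31945/23971 -50196/23971; -50196/23971 120426/23971]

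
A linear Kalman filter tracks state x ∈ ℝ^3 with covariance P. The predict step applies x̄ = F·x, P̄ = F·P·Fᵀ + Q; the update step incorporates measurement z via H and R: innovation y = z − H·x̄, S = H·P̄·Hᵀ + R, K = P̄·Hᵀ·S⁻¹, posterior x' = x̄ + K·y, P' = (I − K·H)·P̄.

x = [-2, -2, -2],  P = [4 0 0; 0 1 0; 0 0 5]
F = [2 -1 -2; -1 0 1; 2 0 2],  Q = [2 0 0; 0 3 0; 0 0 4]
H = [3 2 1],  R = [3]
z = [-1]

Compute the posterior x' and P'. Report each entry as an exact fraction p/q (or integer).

x̄ = F·x = [2, 0, -8]
P̄ = F·P·Fᵀ + Q = [39 -18 -4; -18 12 2; -4 2 40]
y = z − H·x̄ = [1]
S = H·P̄·Hᵀ + R = [210]
K = P̄·Hᵀ·S⁻¹ = [11/30; -2/15; 16/105]
x' = x̄ + K·y = [71/30, -2/15, -824/105]
P' = (I − K·H)·P̄ = [323/30 -116/15 -236/15; -116/15 124/15 94/15; -236/15 94/15 3688/105]

x' = [71/30, -2/15, -824/105]
P' = [323/30 -116/15 -236/15; -116/15 124/15 94/15; -236/15 94/15 3688/105]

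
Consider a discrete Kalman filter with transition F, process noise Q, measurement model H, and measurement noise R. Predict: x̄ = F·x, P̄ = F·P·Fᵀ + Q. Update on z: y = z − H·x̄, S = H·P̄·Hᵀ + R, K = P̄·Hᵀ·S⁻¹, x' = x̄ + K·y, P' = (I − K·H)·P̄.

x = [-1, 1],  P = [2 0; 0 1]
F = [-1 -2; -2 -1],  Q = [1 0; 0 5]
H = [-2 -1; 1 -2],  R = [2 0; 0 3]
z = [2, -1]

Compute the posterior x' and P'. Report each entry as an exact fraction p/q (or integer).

x' = [-239/229, 29/458]
P' = [181/458 -11/229; -11/229 119/229]

x̄ = F·x = [-1, 1]
P̄ = F·P·Fᵀ + Q = [7 6; 6 14]
y = z − H·x̄ = [1, 2]
S = H·P̄·Hᵀ + R = [68 32; 32 42]
K = P̄·Hᵀ·S⁻¹ = [-85/229 75/458; -97/458 -83/229]
x' = x̄ + K·y = [-239/229, 29/458]
P' = (I − K·H)·P̄ = [181/458 -11/229; -11/229 119/229]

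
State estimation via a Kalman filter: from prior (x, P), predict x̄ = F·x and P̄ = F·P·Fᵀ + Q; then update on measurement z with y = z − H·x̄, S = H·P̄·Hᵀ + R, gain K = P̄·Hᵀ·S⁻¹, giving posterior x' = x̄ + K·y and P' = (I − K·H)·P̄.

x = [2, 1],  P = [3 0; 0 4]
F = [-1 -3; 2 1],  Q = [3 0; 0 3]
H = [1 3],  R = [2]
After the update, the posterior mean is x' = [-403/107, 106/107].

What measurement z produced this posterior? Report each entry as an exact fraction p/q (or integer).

z = [-1]

x̄ = F·x = [-5, 5]
P̄ = F·P·Fᵀ + Q = [42 -18; -18 19]
S = H·P̄·Hᵀ + R = [107]
K = P̄·Hᵀ·S⁻¹ = [-12/107; 39/107]
x' − x̄ = [132/107, -429/107] = K·y
y = (KᵀK)⁻¹·Kᵀ·(x' − x̄) = [-11]
z = y + H·x̄ = [-11] + [10] = [-1]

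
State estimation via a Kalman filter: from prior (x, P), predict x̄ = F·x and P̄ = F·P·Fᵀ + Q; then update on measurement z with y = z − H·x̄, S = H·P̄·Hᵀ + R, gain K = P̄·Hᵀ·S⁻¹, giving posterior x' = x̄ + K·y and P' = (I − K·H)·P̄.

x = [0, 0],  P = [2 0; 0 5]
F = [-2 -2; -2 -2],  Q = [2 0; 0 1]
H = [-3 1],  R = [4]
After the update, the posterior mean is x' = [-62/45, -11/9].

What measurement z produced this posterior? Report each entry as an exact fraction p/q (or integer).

z = [3]

x̄ = F·x = [0, 0]
P̄ = F·P·Fᵀ + Q = [30 28; 28 29]
S = H·P̄·Hᵀ + R = [135]
K = P̄·Hᵀ·S⁻¹ = [-62/135; -11/27]
x' − x̄ = [-62/45, -11/9] = K·y
y = (KᵀK)⁻¹·Kᵀ·(x' − x̄) = [3]
z = y + H·x̄ = [3] + [0] = [3]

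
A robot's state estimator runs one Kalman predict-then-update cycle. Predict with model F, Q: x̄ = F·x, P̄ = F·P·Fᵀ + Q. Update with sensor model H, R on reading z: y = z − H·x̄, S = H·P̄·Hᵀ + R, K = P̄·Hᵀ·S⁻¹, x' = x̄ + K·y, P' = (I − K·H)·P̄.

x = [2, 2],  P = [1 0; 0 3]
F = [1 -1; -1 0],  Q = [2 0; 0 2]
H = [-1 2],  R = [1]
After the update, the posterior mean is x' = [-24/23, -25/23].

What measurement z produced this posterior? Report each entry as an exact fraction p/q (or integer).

z = [-1]

x̄ = F·x = [0, -2]
P̄ = F·P·Fᵀ + Q = [6 -1; -1 3]
S = H·P̄·Hᵀ + R = [23]
K = P̄·Hᵀ·S⁻¹ = [-8/23; 7/23]
x' − x̄ = [-24/23, 21/23] = K·y
y = (KᵀK)⁻¹·Kᵀ·(x' − x̄) = [3]
z = y + H·x̄ = [3] + [-4] = [-1]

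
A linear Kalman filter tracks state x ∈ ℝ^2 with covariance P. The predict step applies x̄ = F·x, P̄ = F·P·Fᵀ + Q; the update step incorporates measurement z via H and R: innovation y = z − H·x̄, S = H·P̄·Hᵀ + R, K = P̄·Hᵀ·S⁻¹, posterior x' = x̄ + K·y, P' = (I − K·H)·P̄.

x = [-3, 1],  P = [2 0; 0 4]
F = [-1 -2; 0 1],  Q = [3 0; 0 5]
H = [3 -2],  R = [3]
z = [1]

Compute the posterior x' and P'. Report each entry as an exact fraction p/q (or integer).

x' = [1, 1]
P' = [563/324 121/54; 121/54 32/9]

x̄ = F·x = [1, 1]
P̄ = F·P·Fᵀ + Q = [21 -8; -8 9]
y = z − H·x̄ = [0]
S = H·P̄·Hᵀ + R = [324]
K = P̄·Hᵀ·S⁻¹ = [79/324; -7/54]
x' = x̄ + K·y = [1, 1]
P' = (I − K·H)·P̄ = [563/324 121/54; 121/54 32/9]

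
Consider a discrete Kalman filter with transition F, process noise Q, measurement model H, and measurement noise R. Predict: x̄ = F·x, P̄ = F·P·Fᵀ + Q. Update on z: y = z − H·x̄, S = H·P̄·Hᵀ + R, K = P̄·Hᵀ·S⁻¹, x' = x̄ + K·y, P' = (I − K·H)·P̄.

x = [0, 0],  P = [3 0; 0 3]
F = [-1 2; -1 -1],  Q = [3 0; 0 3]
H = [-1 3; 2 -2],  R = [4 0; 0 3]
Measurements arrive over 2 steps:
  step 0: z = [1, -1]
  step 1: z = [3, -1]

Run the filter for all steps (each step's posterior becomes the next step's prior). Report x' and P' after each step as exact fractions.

step 0: x̄ = F·x = [0, 0]
step 0: P̄ = F·P·Fᵀ + Q = [18 -3; -3 9]
step 0: y = z − H·x̄ = [1, -1]
step 0: S = H·P̄·Hᵀ + R = [121 -114; -114 135]
step 0: K = P̄·Hᵀ·S⁻¹ = [127/371 668/1113; 146/371 172/1113]
step 0: x' = x̄ + K·y = [-41/159, 38/159]
step 0: P' = (I − K·H)·P̄ = [755/371 421/371; 421/371 335/371]
step 1: x̄ = F·x = [39/53, 1/53]
step 1: P̄ = F·P·Fᵀ + Q = [1524/371 -48/53; -48/53 435/53]
step 1: y = z − H·x̄ = [195/53, -129/53]
step 1: S = H·P̄·Hᵀ + R = [32429/371 -24006/371; -24006/371 22077/371]
step 1: K = P̄·Hᵀ·S⁻¹ = [10004/41823 53776/125469; 14005/41823 7256/125469]
step 1: x' = x̄ + K·y = [23953/41823, 46430/41823]
step 1: P' = (I − K·H)·P̄ = [60340/41823 33452/41823; 33452/41823 29824/41823]

step 0: x' = [-41/159, 38/159], P' = [755/371 421/371; 421/371 335/371]
step 1: x' = [23953/41823, 46430/41823], P' = [60340/41823 33452/41823; 33452/41823 29824/41823]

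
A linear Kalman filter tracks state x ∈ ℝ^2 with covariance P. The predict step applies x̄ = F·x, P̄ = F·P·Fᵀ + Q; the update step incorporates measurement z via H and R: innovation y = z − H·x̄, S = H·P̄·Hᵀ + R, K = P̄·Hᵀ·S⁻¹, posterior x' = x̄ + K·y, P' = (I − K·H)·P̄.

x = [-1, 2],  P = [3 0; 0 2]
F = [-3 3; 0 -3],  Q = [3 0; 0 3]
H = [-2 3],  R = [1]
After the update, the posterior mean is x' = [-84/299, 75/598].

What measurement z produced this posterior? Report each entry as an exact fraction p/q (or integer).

z = [1]

x̄ = F·x = [9, -6]
P̄ = F·P·Fᵀ + Q = [48 -18; -18 21]
S = H·P̄·Hᵀ + R = [598]
K = P̄·Hᵀ·S⁻¹ = [-75/299; 99/598]
x' − x̄ = [-2775/299, 3663/598] = K·y
y = (KᵀK)⁻¹·Kᵀ·(x' − x̄) = [37]
z = y + H·x̄ = [37] + [-36] = [1]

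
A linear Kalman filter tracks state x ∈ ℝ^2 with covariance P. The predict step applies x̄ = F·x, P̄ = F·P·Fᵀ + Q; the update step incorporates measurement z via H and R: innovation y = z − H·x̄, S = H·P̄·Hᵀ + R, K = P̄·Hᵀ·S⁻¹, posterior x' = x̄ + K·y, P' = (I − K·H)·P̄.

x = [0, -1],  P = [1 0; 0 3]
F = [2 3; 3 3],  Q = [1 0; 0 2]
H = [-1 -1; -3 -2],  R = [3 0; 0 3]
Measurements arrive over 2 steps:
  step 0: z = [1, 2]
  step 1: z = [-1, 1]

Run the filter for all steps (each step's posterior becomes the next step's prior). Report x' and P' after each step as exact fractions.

step 0: x̄ = F·x = [-3, -3]
step 0: P̄ = F·P·Fᵀ + Q = [32 33; 33 38]
step 0: y = z − H·x̄ = [-5, -13]
step 0: S = H·P̄·Hᵀ + R = [139 337; 337 839]
step 0: K = P̄·Hᵀ·S⁻¹ = [59/3052 -613/3052; -297/1526 -199/1526]
step 0: x' = x̄ + K·y = [-741/1526, -253/763]
step 0: P' = (I − K·H)·P̄ = [2193/3052 -1185/1526; -1185/1526 1038/763]
step 1: x̄ = F·x = [-1500/763, -3741/1526]
step 1: P̄ = F·P·Fᵀ + Q = [5188/763 3744/763; 3744/763 20549/3052]
step 1: y = z − H·x̄ = [-1181/218, -7478/763]
step 1: S = H·P̄·Hᵀ + R = [11487/436 12731/218; 12731/218 114458/763]
step 1: K = P̄·Hᵀ·S⁻¹ = [25288/1653491 -48980/236213; -305283/1653491 -27406/236213]
step 1: x' = x̄ + K·y = [-27336/1653491, -519493/1653491]
step 1: P' = (I − K·H)·P̄ = [1180308/1653491 -1256172/1653491; -1256172/1653491 2172021/1653491]

step 0: x' = [-741/1526, -253/763], P' = [2193/3052 -1185/1526; -1185/1526 1038/763]
step 1: x' = [-27336/1653491, -519493/1653491], P' = [1180308/1653491 -1256172/1653491; -1256172/1653491 2172021/1653491]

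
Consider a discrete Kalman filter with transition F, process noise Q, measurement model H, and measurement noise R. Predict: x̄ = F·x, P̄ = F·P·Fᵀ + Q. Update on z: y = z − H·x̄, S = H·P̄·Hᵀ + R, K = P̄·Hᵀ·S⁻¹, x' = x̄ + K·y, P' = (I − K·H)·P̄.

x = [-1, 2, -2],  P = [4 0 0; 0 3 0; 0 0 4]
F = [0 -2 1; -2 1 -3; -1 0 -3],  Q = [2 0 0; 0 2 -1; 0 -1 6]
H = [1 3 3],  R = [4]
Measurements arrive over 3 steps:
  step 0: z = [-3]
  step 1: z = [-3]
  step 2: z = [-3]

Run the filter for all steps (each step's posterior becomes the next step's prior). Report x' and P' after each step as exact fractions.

step 0: x' = [-5802/1543, 1894/1543, -1439/1543], P' = [22590/1543 -7470/1543 -156/1543; -7470/1543 8427/1543 -5561/1543; -156/1543 -5561/1543 5953/1543]
step 1: x' = [2641703/981753, -894206/981753, -313460/327251], P' = [9603461/981753 -605753/981753 -914318/327251; -605753/981753 18498953/3927012 -5493915/1309004; -914318/327251 -5493915/1309004 6956271/1309004]
step 2: x' = [111372409/1660836461, -3525871814/1660836461, 1820260798/1660836461], P' = [19110116612/1660836461 -1619416281/3321672922 -11724423227/3321672922; -1619416281/3321672922 7666044838/1660836461 -13810253649/3321672922; -11724423227/3321672922 -13810253649/3321672922 9205213223/1660836461]

step 0: x̄ = F·x = [-6, 10, 7]
step 0: P̄ = F·P·Fᵀ + Q = [18 -18 -12; -18 57 43; -12 43 46]
step 0: y = z − H·x̄ = [-48]
step 0: S = H·P̄·Hᵀ + R = [1543]
step 0: K = P̄·Hᵀ·S⁻¹ = [-72/1543; 282/1543; 255/1543]
step 0: x' = x̄ + K·y = [-5802/1543, 1894/1543, -1439/1543]
step 0: P' = (I − K·H)·P̄ = [22590/1543 -7470/1543 -156/1543; -7470/1543 8427/1543 -5561/1543; -156/1543 -5561/1543 5953/1543]
step 1: x̄ = F·x = [-5227/1543, 17815/1543, 10119/1543]
step 1: P̄ = F·P·Fᵀ + Q = [64991/1543 -103208/1543 -66009/1543; -103208/1543 216824/1543 119963/1543; -66009/1543 119963/1543 84489/1543]
step 1: y = z − H·x̄ = [-83204/1543]
step 1: S = H·P̄·Hᵀ + R = [3927012/1543]
step 1: K = P̄·Hᵀ·S⁻¹ = [-110665/981753; 907153/3927012; 182449/1309004]
step 1: x' = x̄ + K·y = [2641703/981753, -894206/981753, -313460/327251]
step 1: P' = (I − K·H)·P̄ = [9603461/981753 -605753/981753 -914318/327251; -605753/981753 18498953/3927012 -5493915/1309004; -914318/327251 -5493915/1309004 6956271/1309004]
step 2: x̄ = F·x = [848032/981753, -1118824/327251, 179437/981753]
step 2: P̄ = F·P·Fᵀ + Q = [168645629/3927012 -16893748/327251 -155371117/3927012; -16893748/327251 28729033/327251 17820158/327251; -155371117/3927012 17820158/327251 183964337/3927012]
step 2: y = z − H·x̄ = [5737814/981753]
step 2: S = H·P̄·Hᵀ + R = [1660836461/981753]
step 2: K = P̄·Hᵀ·S⁻¹ = [-452821325/3321672922; 368261475/1660836461; 519023791/3321672922]
step 2: x' = x̄ + K·y = [111372409/1660836461, -3525871814/1660836461, 1820260798/1660836461]
step 2: P' = (I − K·H)·P̄ = [19110116612/1660836461 -1619416281/3321672922 -11724423227/3321672922; -1619416281/3321672922 7666044838/1660836461 -13810253649/3321672922; -11724423227/3321672922 -13810253649/3321672922 9205213223/1660836461]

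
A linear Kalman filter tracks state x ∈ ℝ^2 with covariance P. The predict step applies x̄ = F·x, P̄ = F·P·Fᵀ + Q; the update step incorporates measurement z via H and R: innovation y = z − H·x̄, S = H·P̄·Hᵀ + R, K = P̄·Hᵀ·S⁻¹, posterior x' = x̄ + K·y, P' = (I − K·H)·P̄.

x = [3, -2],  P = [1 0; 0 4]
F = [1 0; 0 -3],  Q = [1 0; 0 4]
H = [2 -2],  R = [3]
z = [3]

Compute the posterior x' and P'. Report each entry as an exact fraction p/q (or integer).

x̄ = F·x = [3, 6]
P̄ = F·P·Fᵀ + Q = [2 0; 0 40]
y = z − H·x̄ = [9]
S = H·P̄·Hᵀ + R = [171]
K = P̄·Hᵀ·S⁻¹ = [4/171; -80/171]
x' = x̄ + K·y = [61/19, 34/19]
P' = (I − K·H)·P̄ = [326/171 320/171; 320/171 440/171]

x' = [61/19, 34/19]
P' = [326/171 320/171; 320/171 440/171]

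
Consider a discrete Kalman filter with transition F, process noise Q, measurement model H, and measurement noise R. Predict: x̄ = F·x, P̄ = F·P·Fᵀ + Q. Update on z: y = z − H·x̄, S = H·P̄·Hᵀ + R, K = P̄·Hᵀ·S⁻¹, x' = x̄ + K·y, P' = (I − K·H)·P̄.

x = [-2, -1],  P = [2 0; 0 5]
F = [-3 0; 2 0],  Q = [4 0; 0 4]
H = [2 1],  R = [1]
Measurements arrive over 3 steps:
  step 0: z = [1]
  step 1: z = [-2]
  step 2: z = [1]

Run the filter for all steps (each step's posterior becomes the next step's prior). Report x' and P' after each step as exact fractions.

step 0: x' = [94/53, -128/53], P' = [142/53 -252/53; -252/53 492/53]
step 1: x' = [-1434/677, 1460/677], P' = [9722/3385 -17316/3385; -17316/3385 33708/3385]
step 2: x' = [366014/226637, -480096/226637], P' = [660742/226637 -1177740/226637; -1177740/226637 2291244/226637]

step 0: x̄ = F·x = [6, -4]
step 0: P̄ = F·P·Fᵀ + Q = [22 -12; -12 12]
step 0: y = z − H·x̄ = [-7]
step 0: S = H·P̄·Hᵀ + R = [53]
step 0: K = P̄·Hᵀ·S⁻¹ = [32/53; -12/53]
step 0: x' = x̄ + K·y = [94/53, -128/53]
step 0: P' = (I − K·H)·P̄ = [142/53 -252/53; -252/53 492/53]
step 1: x̄ = F·x = [-282/53, 188/53]
step 1: P̄ = F·P·Fᵀ + Q = [1490/53 -852/53; -852/53 780/53]
step 1: y = z − H·x̄ = [270/53]
step 1: S = H·P̄·Hᵀ + R = [3385/53]
step 1: K = P̄·Hᵀ·S⁻¹ = [2128/3385; -924/3385]
step 1: x' = x̄ + K·y = [-1434/677, 1460/677]
step 1: P' = (I − K·H)·P̄ = [9722/3385 -17316/3385; -17316/3385 33708/3385]
step 2: x̄ = F·x = [4302/677, -2868/677]
step 2: P̄ = F·P·Fᵀ + Q = [101038/3385 -58332/3385; -58332/3385 52428/3385]
step 2: y = z − H·x̄ = [-5059/677]
step 2: S = H·P̄·Hᵀ + R = [226637/3385]
step 2: K = P̄·Hᵀ·S⁻¹ = [143744/226637; -64236/226637]
step 2: x' = x̄ + K·y = [366014/226637, -480096/226637]
step 2: P' = (I − K·H)·P̄ = [660742/226637 -1177740/226637; -1177740/226637 2291244/226637]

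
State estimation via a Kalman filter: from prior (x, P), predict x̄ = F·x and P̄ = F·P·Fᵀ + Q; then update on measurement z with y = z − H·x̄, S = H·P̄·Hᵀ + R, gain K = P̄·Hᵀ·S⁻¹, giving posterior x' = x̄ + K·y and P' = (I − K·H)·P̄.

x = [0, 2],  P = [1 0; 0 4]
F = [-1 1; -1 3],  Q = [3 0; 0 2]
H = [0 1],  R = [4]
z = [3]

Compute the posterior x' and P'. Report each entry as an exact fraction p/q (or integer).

x' = [47/43, 141/43]
P' = [175/43 52/43; 52/43 156/43]

x̄ = F·x = [2, 6]
P̄ = F·P·Fᵀ + Q = [8 13; 13 39]
y = z − H·x̄ = [-3]
S = H·P̄·Hᵀ + R = [43]
K = P̄·Hᵀ·S⁻¹ = [13/43; 39/43]
x' = x̄ + K·y = [47/43, 141/43]
P' = (I − K·H)·P̄ = [175/43 52/43; 52/43 156/43]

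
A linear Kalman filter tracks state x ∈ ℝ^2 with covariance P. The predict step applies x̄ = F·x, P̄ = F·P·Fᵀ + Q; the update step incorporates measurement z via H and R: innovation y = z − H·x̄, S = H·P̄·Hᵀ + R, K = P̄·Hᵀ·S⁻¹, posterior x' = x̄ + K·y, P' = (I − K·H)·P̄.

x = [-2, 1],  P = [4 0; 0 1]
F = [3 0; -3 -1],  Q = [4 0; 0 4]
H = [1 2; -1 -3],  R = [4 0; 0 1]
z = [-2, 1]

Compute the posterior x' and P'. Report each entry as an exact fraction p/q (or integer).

x' = [-174/59, 192/295]
P' = [696/59 -248/59; -248/59 471/295]

x̄ = F·x = [-6, 5]
P̄ = F·P·Fᵀ + Q = [40 -36; -36 41]
y = z − H·x̄ = [-6, 10]
S = H·P̄·Hᵀ + R = [64 -106; -106 194]
K = P̄·Hᵀ·S⁻¹ = [50/59 48/59; -149/590 -173/295]
x' = x̄ + K·y = [-174/59, 192/295]
P' = (I − K·H)·P̄ = [696/59 -248/59; -248/59 471/295]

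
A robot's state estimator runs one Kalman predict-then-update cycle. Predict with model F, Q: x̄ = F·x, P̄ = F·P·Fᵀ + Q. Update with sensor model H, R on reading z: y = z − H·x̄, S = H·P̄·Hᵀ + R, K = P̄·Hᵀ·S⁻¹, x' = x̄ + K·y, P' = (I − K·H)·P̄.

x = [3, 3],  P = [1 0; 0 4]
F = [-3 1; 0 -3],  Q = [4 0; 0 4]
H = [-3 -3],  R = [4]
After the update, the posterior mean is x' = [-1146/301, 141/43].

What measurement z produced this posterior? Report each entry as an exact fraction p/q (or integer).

z = [1]

x̄ = F·x = [-6, -9]
P̄ = F·P·Fᵀ + Q = [17 -12; -12 40]
S = H·P̄·Hᵀ + R = [301]
K = P̄·Hᵀ·S⁻¹ = [-15/301; -12/43]
x' − x̄ = [660/301, 528/43] = K·y
y = (KᵀK)⁻¹·Kᵀ·(x' − x̄) = [-44]
z = y + H·x̄ = [-44] + [45] = [1]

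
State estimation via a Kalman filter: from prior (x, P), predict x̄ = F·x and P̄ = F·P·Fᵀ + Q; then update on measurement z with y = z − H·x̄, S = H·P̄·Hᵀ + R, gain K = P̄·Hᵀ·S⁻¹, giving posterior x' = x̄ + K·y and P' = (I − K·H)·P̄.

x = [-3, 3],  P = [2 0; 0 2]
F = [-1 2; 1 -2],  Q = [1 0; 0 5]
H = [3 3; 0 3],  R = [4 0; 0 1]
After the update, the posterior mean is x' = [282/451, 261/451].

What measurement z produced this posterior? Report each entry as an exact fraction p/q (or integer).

z = [3, 2]

x̄ = F·x = [9, -9]
P̄ = F·P·Fᵀ + Q = [11 -10; -10 15]
S = H·P̄·Hᵀ + R = [58 45; 45 136]
K = P̄·Hᵀ·S⁻¹ = [1758/5863 -1875/5863; 15/5863 1935/5863]
x' − x̄ = [-3777/451, 4320/451] = K·y
y = (KᵀK)⁻¹·Kᵀ·(x' − x̄) = [3, 29]
z = y + H·x̄ = [3, 29] + [0, -27] = [3, 2]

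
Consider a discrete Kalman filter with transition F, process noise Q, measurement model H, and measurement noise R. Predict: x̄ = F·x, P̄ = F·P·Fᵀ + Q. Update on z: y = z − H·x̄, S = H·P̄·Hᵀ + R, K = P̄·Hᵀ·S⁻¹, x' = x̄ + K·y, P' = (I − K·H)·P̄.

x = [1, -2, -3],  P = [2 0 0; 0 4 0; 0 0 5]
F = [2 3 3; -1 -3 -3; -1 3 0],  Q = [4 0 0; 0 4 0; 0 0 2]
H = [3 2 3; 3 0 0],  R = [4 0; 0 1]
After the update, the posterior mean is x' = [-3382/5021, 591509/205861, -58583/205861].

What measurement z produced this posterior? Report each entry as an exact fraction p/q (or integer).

x̄ = F·x = [-13, 14, -7]
P̄ = F·P·Fᵀ + Q = [93 -85 32; -85 87 -34; 32 -34 40]
S = H·P̄·Hᵀ + R = [697 615; 615 838]
K = P̄·Hᵀ·S⁻¹ = [5/5021 1668/5021; 3471/205861 -1590/5021; 64984/205861 -588/5021]
x' − x̄ = [61891/5021, -2290545/205861, 1382444/205861] = K·y
y = (KᵀK)⁻¹·Kᵀ·(x' − x̄) = [35, 37]
z = y + H·x̄ = [35, 37] + [-32, -39] = [3, -2]

z = [3, -2]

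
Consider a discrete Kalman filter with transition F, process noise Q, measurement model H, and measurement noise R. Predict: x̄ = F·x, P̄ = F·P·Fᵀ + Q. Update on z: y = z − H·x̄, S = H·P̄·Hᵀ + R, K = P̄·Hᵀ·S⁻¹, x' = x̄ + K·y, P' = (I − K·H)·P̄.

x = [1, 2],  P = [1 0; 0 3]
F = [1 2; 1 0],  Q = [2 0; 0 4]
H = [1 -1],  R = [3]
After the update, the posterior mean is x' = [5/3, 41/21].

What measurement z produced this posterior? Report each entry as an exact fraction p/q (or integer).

x̄ = F·x = [5, 1]
P̄ = F·P·Fᵀ + Q = [15 1; 1 5]
S = H·P̄·Hᵀ + R = [21]
K = P̄·Hᵀ·S⁻¹ = [2/3; -4/21]
x' − x̄ = [-10/3, 20/21] = K·y
y = (KᵀK)⁻¹·Kᵀ·(x' − x̄) = [-5]
z = y + H·x̄ = [-5] + [4] = [-1]

z = [-1]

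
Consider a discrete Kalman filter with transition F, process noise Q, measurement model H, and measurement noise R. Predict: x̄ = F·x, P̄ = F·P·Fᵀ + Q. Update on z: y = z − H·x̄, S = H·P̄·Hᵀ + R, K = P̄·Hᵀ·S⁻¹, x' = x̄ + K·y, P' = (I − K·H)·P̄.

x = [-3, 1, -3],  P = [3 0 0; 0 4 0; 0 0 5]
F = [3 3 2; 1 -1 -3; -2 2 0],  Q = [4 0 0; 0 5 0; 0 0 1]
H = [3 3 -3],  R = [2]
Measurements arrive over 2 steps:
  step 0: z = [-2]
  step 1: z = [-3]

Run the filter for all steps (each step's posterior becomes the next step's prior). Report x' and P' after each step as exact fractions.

step 0: x' = [-7116/1109, 10447/1109, 4099/1109], P' = [75747/1109 -53013/1109 22638/1109; -53013/1109 50217/1109 -2872/1109; 22638/1109 -2872/1109 19840/1109]
step 1: x' = [146112481/5594428, -226251007/11188856, 77208497/11188856], P' = [1826978091/5594428 -2671007569/11188856 982362287/11188856; -2671007569/11188856 3978886619/22377712 -1363937781/22377712; 982362287/11188856 -1363937781/22377712 603777211/22377712]

step 0: x̄ = F·x = [-12, 5, 8]
step 0: P̄ = F·P·Fᵀ + Q = [87 -33 6; -33 57 -14; 6 -14 29]
step 0: y = z − H·x̄ = [43]
step 0: S = H·P̄·Hᵀ + R = [1109]
step 0: K = P̄·Hᵀ·S⁻¹ = [144/1109; 114/1109; -111/1109]
step 0: x' = x̄ + K·y = [-7116/1109, 10447/1109, 4099/1109]
step 0: P' = (I − K·H)·P̄ = [75747/1109 -53013/1109 22638/1109; -53013/1109 50217/1109 -2872/1109; 22638/1109 -2872/1109 19840/1109]
step 1: x̄ = F·x = [18191/1109, -29860/1109, 35126/1109]
step 1: P̄ = F·P·Fᵀ + Q = [500430/1109 -169324/1109 -255220/1109; -169324/1109 263035/1109 -310920/1109; -255220/1109 -310920/1109 929069/1109]
step 1: y = z − H·x̄ = [137058/1109]
step 1: S = H·P̄·Hᵀ + R = [22377712/1109]
step 1: K = P̄·Hᵀ·S⁻¹ = [879489/11188856; 1213893/22377712; -4485627/22377712]
step 1: x' = x̄ + K·y = [146112481/5594428, -226251007/11188856, 77208497/11188856]
step 1: P' = (I − K·H)·P̄ = [1826978091/5594428 -2671007569/11188856 982362287/11188856; -2671007569/11188856 3978886619/22377712 -1363937781/22377712; 982362287/11188856 -1363937781/22377712 603777211/22377712]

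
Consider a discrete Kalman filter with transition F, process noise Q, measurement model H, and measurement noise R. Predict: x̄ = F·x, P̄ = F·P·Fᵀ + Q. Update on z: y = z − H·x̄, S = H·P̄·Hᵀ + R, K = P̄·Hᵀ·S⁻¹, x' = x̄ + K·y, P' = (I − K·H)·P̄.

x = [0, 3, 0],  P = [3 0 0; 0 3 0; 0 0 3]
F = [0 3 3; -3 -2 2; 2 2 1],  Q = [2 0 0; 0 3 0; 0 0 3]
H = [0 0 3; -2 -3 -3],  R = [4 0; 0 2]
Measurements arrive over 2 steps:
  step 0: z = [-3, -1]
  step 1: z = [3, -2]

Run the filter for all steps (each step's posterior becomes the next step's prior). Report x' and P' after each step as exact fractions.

step 0: x̄ = F·x = [9, -6, 6]
step 0: P̄ = F·P·Fᵀ + Q = [56 0 27; 0 54 -24; 27 -24 30]
step 0: y = z − H·x̄ = [-21, 17]
step 0: S = H·P̄·Hᵀ + R = [274 -216; -216 874]
step 0: K = P̄·Hᵀ·S⁻¹ = [14553/96410 -17693/96410; -20592/48205 -10053/48205; 15777/48205 -72/48205]
step 0: x' = x̄ + K·y = [130648/48205, -27699/48205, -43311/48205]
step 0: P' = (I − K·H)·P̄ = [402709/48205 -272277/48205 9702/48205; -272277/48205 215676/48205 -27456/48205; 9702/48205 -27456/48205 21036/48205]
step 1: x̄ = F·x = [-42606/9641, -423168/48205, 162587/48205]
step 1: P̄ = F·P·Fᵀ + Q = [346522/9641 239067/9641 -93078/9641; 239067/9641 1551744/48205 -559326/48205; -93078/9641 -559326/48205 389959/48205]
step 1: y = z − H·x̄ = [-343146/48205, -1304213/48205]
step 1: S = H·P̄·Hᵀ + R = [3702451/48205 4316643/48205; 4316643/48205 23193649/48205]
step 1: K = P̄·Hᵀ·S⁻¹ = [-165365073/1394874850 -309320539/1394874850; -163333899/697437425 -131015907/697437425; 217016709/697437425 2877762/697437425]
step 1: x' = x̄ + K·y = [3381683273/1394874850, -1415064351/697437425, 729646891/697437425]
step 1: P' = (I − K·H)·P̄ = [9058639129/1394874850 -2806196148/697437425 -110243382/697437425; -2806196148/697437425 2175919902/697437425 -217778532/697437425; -110243382/697437425 -217778532/697437425 289355612/697437425]

step 0: x' = [130648/48205, -27699/48205, -43311/48205], P' = [402709/48205 -272277/48205 9702/48205; -272277/48205 215676/48205 -27456/48205; 9702/48205 -27456/48205 21036/48205]
step 1: x' = [3381683273/1394874850, -1415064351/697437425, 729646891/697437425], P' = [9058639129/1394874850 -2806196148/697437425 -110243382/697437425; -2806196148/697437425 2175919902/697437425 -217778532/697437425; -110243382/697437425 -217778532/697437425 289355612/697437425]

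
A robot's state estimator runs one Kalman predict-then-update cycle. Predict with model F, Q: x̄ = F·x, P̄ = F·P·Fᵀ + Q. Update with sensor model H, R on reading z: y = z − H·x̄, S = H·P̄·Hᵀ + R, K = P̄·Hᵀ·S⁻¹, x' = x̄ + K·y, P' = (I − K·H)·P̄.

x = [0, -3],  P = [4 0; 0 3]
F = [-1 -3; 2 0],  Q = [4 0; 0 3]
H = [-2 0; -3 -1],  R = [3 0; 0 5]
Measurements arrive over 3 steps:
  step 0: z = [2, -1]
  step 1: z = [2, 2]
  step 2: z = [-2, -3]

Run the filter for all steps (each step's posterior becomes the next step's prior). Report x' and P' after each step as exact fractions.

step 0: x̄ = F·x = [9, 0]
step 0: P̄ = F·P·Fᵀ + Q = [35 -8; -8 19]
step 0: y = z − H·x̄ = [20, 26]
step 0: S = H·P̄·Hᵀ + R = [143 194; 194 291]
step 0: K = P̄·Hᵀ·S⁻¹ = [-16/41 -3/41; 38/41 -2389/3977]
step 0: x' = x̄ + K·y = [-29/41, 11606/3977]
step 0: P' = (I − K·H)·P̄ = [24/41 -57/41; -57/41 28532/3977]
step 1: x̄ = F·x = [-32005/3977, -58/41]
step 1: P̄ = F·P·Fᵀ + Q = [241850/3977 294/41; 294/41 219/41]
step 1: y = z − H·x̄ = [-56056/3977, -93687/3977]
step 1: S = H·P̄·Hᵀ + R = [979331/3977 1508136/3977; 1508136/3977 2388886/3977]
step 1: K = P̄·Hᵀ·S⁻¹ = [-2296588/8176505 -1131102/8176505; 3119424/8176505 -4669743/16353010]
step 1: x' = x̄ + K·y = [-6784499/8176505, -1064291/16353010]
step 1: P' = (I − K·H)·P̄ = [3444882/8176505 -4679136/8176505; -4679136/8176505 51423531/16353010]
step 2: x̄ = F·x = [16761871/16353010, -13568998/8176505]
step 2: P̄ = F·P·Fᵀ + Q = [478963951/16353010 21185052/8176505; 21185052/8176505 38309043/8176505]
step 2: y = z − H·x̄ = [408861/8176505, -25911413/16353010]
step 2: S = H·P̄·Hᵀ + R = [982457417/8176505 1479261957/8176505; 1479261957/8176505 4723279319/16353010]
step 2: K = P̄·Hᵀ·S⁻¹ = [-9058220704/32286279365 -4437785871/32286279365; 12382042542/32286279365 -9148347582/32286279365]
step 2: x' = x̄ + K·y = [7934449327/6457255873, -7692935297/6457255873]
step 2: P' = (I − K·H)·P̄ = [13587331056/32286279365 -18573063813/32286279365; -18573063813/32286279365 101460929349/32286279365]

step 0: x' = [-29/41, 11606/3977], P' = [24/41 -57/41; -57/41 28532/3977]
step 1: x' = [-6784499/8176505, -1064291/16353010], P' = [3444882/8176505 -4679136/8176505; -4679136/8176505 51423531/16353010]
step 2: x' = [7934449327/6457255873, -7692935297/6457255873], P' = [13587331056/32286279365 -18573063813/32286279365; -18573063813/32286279365 101460929349/32286279365]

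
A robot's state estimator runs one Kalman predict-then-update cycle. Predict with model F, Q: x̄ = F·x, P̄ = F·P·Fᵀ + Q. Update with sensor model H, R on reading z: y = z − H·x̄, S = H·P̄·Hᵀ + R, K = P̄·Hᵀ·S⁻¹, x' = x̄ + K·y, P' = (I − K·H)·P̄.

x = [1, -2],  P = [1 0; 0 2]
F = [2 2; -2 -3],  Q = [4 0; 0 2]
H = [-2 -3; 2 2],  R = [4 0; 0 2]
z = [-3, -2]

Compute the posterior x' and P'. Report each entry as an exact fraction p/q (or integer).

x' = [-442/103, 378/103]
P' = [560/103 -464/103; -464/103 408/103]

x̄ = F·x = [-2, 4]
P̄ = F·P·Fᵀ + Q = [16 -16; -16 24]
y = z − H·x̄ = [5, -6]
S = H·P̄·Hᵀ + R = [92 -48; -48 34]
K = P̄·Hᵀ·S⁻¹ = [68/103 96/103; -74/103 -56/103]
x' = x̄ + K·y = [-442/103, 378/103]
P' = (I − K·H)·P̄ = [560/103 -464/103; -464/103 408/103]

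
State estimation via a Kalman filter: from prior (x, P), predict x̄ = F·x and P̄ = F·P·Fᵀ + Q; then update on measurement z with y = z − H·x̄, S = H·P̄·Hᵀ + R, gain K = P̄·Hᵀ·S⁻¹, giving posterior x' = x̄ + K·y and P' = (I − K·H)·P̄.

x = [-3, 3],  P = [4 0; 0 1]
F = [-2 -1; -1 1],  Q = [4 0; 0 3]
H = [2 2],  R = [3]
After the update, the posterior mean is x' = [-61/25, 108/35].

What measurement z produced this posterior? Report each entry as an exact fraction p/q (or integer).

z = [1]

x̄ = F·x = [3, 6]
P̄ = F·P·Fᵀ + Q = [21 7; 7 8]
S = H·P̄·Hᵀ + R = [175]
K = P̄·Hᵀ·S⁻¹ = [8/25; 6/35]
x' − x̄ = [-136/25, -102/35] = K·y
y = (KᵀK)⁻¹·Kᵀ·(x' − x̄) = [-17]
z = y + H·x̄ = [-17] + [18] = [1]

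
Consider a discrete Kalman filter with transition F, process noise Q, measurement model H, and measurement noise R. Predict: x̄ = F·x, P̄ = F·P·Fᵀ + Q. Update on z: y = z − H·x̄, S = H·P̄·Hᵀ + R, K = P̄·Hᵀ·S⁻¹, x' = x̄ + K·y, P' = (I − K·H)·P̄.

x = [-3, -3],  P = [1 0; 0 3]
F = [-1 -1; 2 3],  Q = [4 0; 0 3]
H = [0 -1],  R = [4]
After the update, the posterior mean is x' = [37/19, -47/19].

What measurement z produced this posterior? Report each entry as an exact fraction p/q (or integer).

x̄ = F·x = [6, -15]
P̄ = F·P·Fᵀ + Q = [8 -11; -11 34]
S = H·P̄·Hᵀ + R = [38]
K = P̄·Hᵀ·S⁻¹ = [11/38; -17/19]
x' − x̄ = [-77/19, 238/19] = K·y
y = (KᵀK)⁻¹·Kᵀ·(x' − x̄) = [-14]
z = y + H·x̄ = [-14] + [15] = [1]

z = [1]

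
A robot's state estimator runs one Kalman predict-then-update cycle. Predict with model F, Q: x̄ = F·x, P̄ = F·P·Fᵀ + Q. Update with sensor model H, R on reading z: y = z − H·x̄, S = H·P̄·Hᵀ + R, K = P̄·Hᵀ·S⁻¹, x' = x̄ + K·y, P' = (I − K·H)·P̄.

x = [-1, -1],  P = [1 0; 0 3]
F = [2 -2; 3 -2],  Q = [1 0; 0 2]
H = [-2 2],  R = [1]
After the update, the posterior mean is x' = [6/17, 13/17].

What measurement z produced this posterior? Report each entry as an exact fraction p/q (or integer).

x̄ = F·x = [0, -1]
P̄ = F·P·Fᵀ + Q = [17 18; 18 23]
S = H·P̄·Hᵀ + R = [17]
K = P̄·Hᵀ·S⁻¹ = [2/17; 10/17]
x' − x̄ = [6/17, 30/17] = K·y
y = (KᵀK)⁻¹·Kᵀ·(x' − x̄) = [3]
z = y + H·x̄ = [3] + [-2] = [1]

z = [1]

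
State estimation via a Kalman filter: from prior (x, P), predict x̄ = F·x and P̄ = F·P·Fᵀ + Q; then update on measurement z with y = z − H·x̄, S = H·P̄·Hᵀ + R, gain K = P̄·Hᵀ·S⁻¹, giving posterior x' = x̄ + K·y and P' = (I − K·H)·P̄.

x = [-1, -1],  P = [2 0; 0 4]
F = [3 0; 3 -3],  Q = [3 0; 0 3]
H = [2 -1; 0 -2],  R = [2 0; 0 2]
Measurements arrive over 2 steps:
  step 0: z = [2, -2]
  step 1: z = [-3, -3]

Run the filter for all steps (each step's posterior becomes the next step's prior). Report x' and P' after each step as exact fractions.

step 0: x̄ = F·x = [-3, 0]
step 0: P̄ = F·P·Fᵀ + Q = [21 18; 18 57]
step 0: y = z − H·x̄ = [8, -2]
step 0: S = H·P̄·Hᵀ + R = [71 42; 42 230]
step 0: K = P̄·Hᵀ·S⁻¹ = [3516/7283 -1782/7283; -21/7283 -3606/7283]
step 0: x' = x̄ + K·y = [9843/7283, 7044/7283]
step 0: P' = (I − K·H)·P̄ = [4407/7283 1782/7283; 1782/7283 3606/7283]
step 1: x̄ = F·x = [29529/7283, 8397/7283]
step 1: P̄ = F·P·Fᵀ + Q = [61512/7283 23625/7283; 23625/7283 61890/7283]
step 1: y = z − H·x̄ = [-72510/7283, -5055/7283]
step 1: S = H·P̄·Hᵀ + R = [228004/7283 29280/7283; 29280/7283 262126/7283]
step 1: K = P̄·Hᵀ·S⁻¹ = [1883739/4044244 -234855/1011061; -3660/1011061 -477030/1011061]
step 1: x' = x̄ + K·y = [-852579/2022122, 1533249/1011061]
step 1: P' = (I − K·H)·P̄ = [2353449/4044244 234855/1011061; 234855/1011061 477030/1011061]

step 0: x' = [9843/7283, 7044/7283], P' = [4407/7283 1782/7283; 1782/7283 3606/7283]
step 1: x' = [-852579/2022122, 1533249/1011061], P' = [2353449/4044244 234855/1011061; 234855/1011061 477030/1011061]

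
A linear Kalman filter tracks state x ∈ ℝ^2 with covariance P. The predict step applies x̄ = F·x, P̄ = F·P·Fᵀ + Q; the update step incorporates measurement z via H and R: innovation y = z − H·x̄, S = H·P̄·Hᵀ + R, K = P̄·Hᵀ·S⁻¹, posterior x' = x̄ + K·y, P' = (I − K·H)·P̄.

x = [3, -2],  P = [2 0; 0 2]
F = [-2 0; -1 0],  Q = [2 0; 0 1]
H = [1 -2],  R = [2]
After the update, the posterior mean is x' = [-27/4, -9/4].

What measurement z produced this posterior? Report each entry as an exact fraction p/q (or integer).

x̄ = F·x = [-6, -3]
P̄ = F·P·Fᵀ + Q = [10 4; 4 3]
S = H·P̄·Hᵀ + R = [8]
K = P̄·Hᵀ·S⁻¹ = [1/4; -1/4]
x' − x̄ = [-3/4, 3/4] = K·y
y = (KᵀK)⁻¹·Kᵀ·(x' − x̄) = [-3]
z = y + H·x̄ = [-3] + [0] = [-3]

z = [-3]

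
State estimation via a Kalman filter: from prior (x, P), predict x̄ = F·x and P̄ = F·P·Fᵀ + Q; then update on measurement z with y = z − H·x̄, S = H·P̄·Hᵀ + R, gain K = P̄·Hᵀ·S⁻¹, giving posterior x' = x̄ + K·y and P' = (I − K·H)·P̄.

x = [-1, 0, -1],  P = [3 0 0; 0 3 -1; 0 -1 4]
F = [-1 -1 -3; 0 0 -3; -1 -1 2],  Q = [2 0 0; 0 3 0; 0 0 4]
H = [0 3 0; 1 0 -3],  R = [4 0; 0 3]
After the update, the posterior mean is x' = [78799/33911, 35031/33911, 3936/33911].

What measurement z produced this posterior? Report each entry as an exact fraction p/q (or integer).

x̄ = F·x = [4, 3, -1]
P̄ = F·P·Fᵀ + Q = [38 33 -19; 33 39 -27; -19 -27 30]
S = H·P̄·Hᵀ + R = [355 342; 342 425]
K = P̄·Hᵀ·S⁻¹ = [9585/33911 -133/33911; 10737/33911 456/33911; 2853/33911 -10993/33911]
x' − x̄ = [-56845/33911, -66702/33911, 37847/33911] = K·y
y = (KᵀK)⁻¹·Kᵀ·(x' − x̄) = [-6, -5]
z = y + H·x̄ = [-6, -5] + [9, 7] = [3, 2]

z = [3, 2]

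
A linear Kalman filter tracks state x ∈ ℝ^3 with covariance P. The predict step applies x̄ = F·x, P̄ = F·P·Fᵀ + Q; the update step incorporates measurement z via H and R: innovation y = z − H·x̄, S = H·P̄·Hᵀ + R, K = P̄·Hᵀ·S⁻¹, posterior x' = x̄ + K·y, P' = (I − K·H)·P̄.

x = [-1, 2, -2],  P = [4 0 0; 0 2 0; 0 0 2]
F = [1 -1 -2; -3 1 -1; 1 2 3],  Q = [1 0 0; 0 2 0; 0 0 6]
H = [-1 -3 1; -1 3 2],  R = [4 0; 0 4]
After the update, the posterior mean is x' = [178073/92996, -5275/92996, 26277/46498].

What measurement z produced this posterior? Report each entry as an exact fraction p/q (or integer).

z = [-1, -1]

x̄ = F·x = [1, 7, -3]
P̄ = F·P·Fᵀ + Q = [15 -10 -12; -10 42 -14; -12 -14 36]
S = H·P̄·Hᵀ + R = [481 -213; -213 481]
K = P̄·Hᵀ·S⁻¹ = [-6627/92996 -16275/92996; -19763/92996 12129/92996; 13059/46498 9843/46498]
x' − x̄ = [85077/92996, -656247/92996, 165771/46498] = K·y
y = (KᵀK)⁻¹·Kᵀ·(x' − x̄) = [24, -15]
z = y + H·x̄ = [24, -15] + [-25, 14] = [-1, -1]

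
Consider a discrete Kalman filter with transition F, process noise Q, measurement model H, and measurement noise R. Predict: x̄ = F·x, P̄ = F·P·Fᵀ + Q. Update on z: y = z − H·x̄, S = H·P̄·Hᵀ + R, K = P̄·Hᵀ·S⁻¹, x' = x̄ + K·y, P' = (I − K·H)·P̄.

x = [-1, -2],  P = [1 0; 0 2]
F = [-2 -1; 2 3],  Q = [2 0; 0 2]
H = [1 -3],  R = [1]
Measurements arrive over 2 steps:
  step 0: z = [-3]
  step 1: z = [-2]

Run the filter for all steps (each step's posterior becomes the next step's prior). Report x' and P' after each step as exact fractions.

step 0: x' = [-2/15, 262/285], P' = [44/15 14/15; 14/15 116/285]
step 1: x' = [21334/37883, 97682/113649], P' = [82158/37883 24880/37883; 24880/37883 34970/113649]

step 0: x̄ = F·x = [4, -8]
step 0: P̄ = F·P·Fᵀ + Q = [8 -10; -10 24]
step 0: y = z − H·x̄ = [-31]
step 0: S = H·P̄·Hᵀ + R = [285]
step 0: K = P̄·Hᵀ·S⁻¹ = [2/15; -82/285]
step 0: x' = x̄ + K·y = [-2/15, 262/285]
step 0: P' = (I − K·H)·P̄ = [44/15 14/15; 14/15 116/285]
step 1: x̄ = F·x = [-62/95, 142/57]
step 1: P̄ = F·P·Fᵀ + Q = [1698/95 -388/19; -388/19 1630/57]
step 1: y = z − H·x̄ = [582/95]
step 1: S = H·P̄·Hᵀ + R = [37883/95]
step 1: K = P̄·Hᵀ·S⁻¹ = [7518/37883; -10090/37883]
step 1: x' = x̄ + K·y = [21334/37883, 97682/113649]
step 1: P' = (I − K·H)·P̄ = [82158/37883 24880/37883; 24880/37883 34970/113649]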